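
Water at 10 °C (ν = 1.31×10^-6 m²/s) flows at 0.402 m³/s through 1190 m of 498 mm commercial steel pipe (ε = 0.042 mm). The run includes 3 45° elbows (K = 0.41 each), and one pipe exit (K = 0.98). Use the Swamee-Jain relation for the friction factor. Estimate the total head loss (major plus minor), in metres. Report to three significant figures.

H_L ≈ 7.52 m

V = 4Q/(πD²) = 2.064 m/s; V²/2g = 0.2171 m
Re = 7.85×10^5, ε/D = 8.43×10^-5 → f = 0.01358 (Swamee-Jain)
Major: h_f = f(L/D)·V²/2g = 0.01358·2390·0.2171 = 7.045 m
Minor: ΣK = 2.21; h_m = ΣK·V²/2g = 0.4798 m
Total H_L = 7.045 + 0.4798 = 7.525 m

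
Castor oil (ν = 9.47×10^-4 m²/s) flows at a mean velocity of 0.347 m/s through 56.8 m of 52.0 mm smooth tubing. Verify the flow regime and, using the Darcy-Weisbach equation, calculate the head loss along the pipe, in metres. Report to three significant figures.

Re = VD/ν = 0.347·0.05200/9.47×10^-4 = 19.1 → laminar (Re < 2300)
f = 64/Re = 3.359
h_f = f(L/D)V²/(2g) = 3.359·(56.8/0.05200)·0.347²/(2·9.81) = 22.52 m

h_f ≈ 22.5 m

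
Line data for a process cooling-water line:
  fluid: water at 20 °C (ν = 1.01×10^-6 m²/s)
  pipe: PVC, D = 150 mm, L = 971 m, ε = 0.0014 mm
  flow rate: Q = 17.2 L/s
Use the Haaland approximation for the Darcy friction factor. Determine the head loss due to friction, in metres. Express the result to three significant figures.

h_f ≈ 5.18 m

V = 4Q/(πD²) = 4·0.0172/(π·0.150²) = 0.9733 m/s
Re = VD/ν = 0.9733·0.150/1.01×10^-6 = 1.45×10^5 → turbulent
ε/D = 0.0014/150 = 9.33×10^-6
Haaland: f = 0.01657
h_f = f(L/D)V²/(2g) = 0.01657·(971/0.150)·0.9733²/(2·9.81) = 5.180 m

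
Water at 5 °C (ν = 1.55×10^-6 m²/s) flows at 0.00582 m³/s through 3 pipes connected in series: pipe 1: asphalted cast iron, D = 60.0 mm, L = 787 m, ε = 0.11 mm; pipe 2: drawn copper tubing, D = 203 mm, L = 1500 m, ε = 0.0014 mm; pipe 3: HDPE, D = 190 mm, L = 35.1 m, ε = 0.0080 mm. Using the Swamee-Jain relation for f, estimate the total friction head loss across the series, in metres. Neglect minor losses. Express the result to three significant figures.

H ≈ 72.0 m

Pipe 1: V = 2.058 m/s, Re = 7.97×10^4, ε/D = 0.00183, f = 0.02530, h_1 = f(L/D)V²/2g = 71.65 m
Pipe 2: V = 0.1798 m/s, Re = 2.36×10^4, ε/D = 6.90×10^-6, f = 0.02481, h_2 = f(L/D)V²/2g = 0.3021 m
Pipe 3: V = 0.2053 m/s, Re = 2.52×10^4, ε/D = 4.21×10^-5, f = 0.02451, h_3 = f(L/D)V²/2g = 0.009723 m
Series → Q common, losses add: H = Σh = 71.96 m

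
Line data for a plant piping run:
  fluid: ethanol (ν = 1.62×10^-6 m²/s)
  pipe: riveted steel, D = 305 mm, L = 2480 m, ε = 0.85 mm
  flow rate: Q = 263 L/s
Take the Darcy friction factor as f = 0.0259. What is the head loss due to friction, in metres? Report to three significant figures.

V = 4Q/(πD²) = 4·0.263/(π·0.305²) = 3.600 m/s
h_f = f(L/D)V²/(2g) = 0.02590·(2480/0.305)·3.600²/(2·9.81) = 139.1 m

h_f ≈ 139 m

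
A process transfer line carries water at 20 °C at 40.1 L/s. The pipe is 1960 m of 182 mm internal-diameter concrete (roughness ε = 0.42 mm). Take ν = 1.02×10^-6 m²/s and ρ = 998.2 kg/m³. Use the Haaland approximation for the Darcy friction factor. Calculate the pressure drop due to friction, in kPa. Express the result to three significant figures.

V = 4Q/(πD²) = 4·0.0401/(π·0.182²) = 1.541 m/s
Re = VD/ν = 1.541·0.182/1.02×10^-6 = 2.75×10^5 → turbulent
ε/D = 0.42/182 = 0.00231
Haaland: f = 0.02491
h_f = f(L/D)V²/(2g) = 0.02491·(1960/0.182)·1.541²/(2·9.81) = 32.49 m
Δp = ρg·h_f = 998.2·9.81·32.49 = 318.1 kPa

Δp ≈ 318 kPa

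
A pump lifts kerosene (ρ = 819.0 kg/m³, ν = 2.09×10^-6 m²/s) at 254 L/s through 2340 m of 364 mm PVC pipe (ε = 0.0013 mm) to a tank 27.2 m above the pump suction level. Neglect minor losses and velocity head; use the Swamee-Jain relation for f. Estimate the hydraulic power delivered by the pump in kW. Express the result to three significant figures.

V = 4Q/(πD²) = 2.441 m/s; Re = 4.25×10^5; ε/D = 3.57×10^-6; f = 0.01353
h_f = f(L/D)V²/2g = 26.41 m
Total head H = z + h_f = 27.2 + 26.41 = 53.61 m
P_hyd = ρgQH = 819.0·9.81·0.254·53.61 = 109.4 kW

P_hyd ≈ 109 kW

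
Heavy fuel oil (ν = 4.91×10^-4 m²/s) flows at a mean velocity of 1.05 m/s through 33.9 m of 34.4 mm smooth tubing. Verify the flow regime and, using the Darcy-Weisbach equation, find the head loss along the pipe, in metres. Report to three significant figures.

h_f ≈ 48.2 m

Re = VD/ν = 1.05·0.03440/4.91×10^-4 = 73.6 → laminar (Re < 2300)
f = 64/Re = 0.8700
h_f = f(L/D)V²/(2g) = 0.8700·(33.9/0.03440)·1.05²/(2·9.81) = 48.18 m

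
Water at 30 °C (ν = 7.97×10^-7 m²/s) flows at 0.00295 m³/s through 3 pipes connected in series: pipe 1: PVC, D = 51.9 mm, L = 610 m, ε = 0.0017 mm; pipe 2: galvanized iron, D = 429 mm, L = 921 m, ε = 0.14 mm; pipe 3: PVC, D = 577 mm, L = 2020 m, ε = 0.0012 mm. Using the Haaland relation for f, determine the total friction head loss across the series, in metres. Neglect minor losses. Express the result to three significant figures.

Pipe 1: V = 1.394 m/s, Re = 9.08×10^4, ε/D = 3.28×10^-5, f = 0.01831, h_1 = f(L/D)V²/2g = 21.33 m
Pipe 2: V = 0.02041 m/s, Re = 1.10×10^4, ε/D = 3.26×10^-4, f = 0.03051, h_2 = f(L/D)V²/2g = 0.001390 m
Pipe 3: V = 0.01128 m/s, Re = 8170, ε/D = 2.08×10^-6, f = 0.03268, h_3 = f(L/D)V²/2g = 7.422×10^-4 m
Series → Q common, losses add: H = Σh = 21.33 m

H ≈ 21.3 m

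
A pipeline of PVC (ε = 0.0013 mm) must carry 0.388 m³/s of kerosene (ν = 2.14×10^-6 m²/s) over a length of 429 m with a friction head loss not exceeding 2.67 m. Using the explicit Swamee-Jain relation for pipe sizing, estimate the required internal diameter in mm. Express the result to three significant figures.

D ≈ 491 mm

Swamee-Jain (Type III): D = 0.66·[ε^1.25·(LQ²/(gh_f))^4.75 + ν·Q^9.4·(L/(gh_f))^5.2]^0.04
LQ²/(gh_f) = 2.466; L/(gh_f) = 16.38
Term 1 = ε^1.25·(…)^4.75 = 3.19×10^-6; Term 2 = ν·Q^9.4·(…)^5.2 = 6.02×10^-4
D = 0.66·(3.19×10^-6 + 6.02×10^-4)^0.04 = 0.4907 m = 491 mm
Check: V = 2.05 m/s, Re = 4.70×10^5, f = 0.01328, h_f = 2.49 m ≈ 2.67 m ✓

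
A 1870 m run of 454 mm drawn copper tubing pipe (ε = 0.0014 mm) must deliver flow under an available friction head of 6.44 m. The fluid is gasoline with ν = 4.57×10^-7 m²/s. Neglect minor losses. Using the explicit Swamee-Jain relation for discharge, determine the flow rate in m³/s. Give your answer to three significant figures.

Q ≈ 0.273 m³/s

Swamee-Jain (Type II): Q = -0.965·√(gD⁵h_f/L)·ln[ε/(3.7D) + √(3.17ν²L/(gD³h_f))]
√(gD⁵h_f/L) = √(9.81·0.454⁵·6.44/1870) = 0.02553
ε/(3.7D) = 8.33×10^-7; √(3.17ν²L/(gD³h_f)) = 1.45×10^-5
Q = -0.965·0.02553·ln(1.530×10^-5) = 0.2731 m³/s
Check: V = 1.69 m/s, Re = 1.68×10^6, f = 0.01077, h_f = 6.43 m ≈ 6.44 m ✓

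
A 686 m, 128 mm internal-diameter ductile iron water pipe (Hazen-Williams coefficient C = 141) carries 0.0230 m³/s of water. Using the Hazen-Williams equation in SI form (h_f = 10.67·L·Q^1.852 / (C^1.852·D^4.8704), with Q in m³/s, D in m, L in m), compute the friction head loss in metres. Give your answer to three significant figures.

h_f = 10.67·686·0.0230^1.852 / (141^1.852·0.128^4.8704) = 15.79 m

h_f ≈ 15.8 m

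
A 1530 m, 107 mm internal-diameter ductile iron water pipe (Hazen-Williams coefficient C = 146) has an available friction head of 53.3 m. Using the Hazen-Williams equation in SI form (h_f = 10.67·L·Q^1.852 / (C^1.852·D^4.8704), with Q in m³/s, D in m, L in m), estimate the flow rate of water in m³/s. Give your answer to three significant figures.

Rearranging: Q = [h_f·C^1.852·D^4.8704 / (10.67·L)]^(1/1.852)
Q = [53.3·146^1.852·0.107^4.8704 / (10.67·1530)]^0.540 = 0.01860 m³/s

Q ≈ 0.0186 m³/s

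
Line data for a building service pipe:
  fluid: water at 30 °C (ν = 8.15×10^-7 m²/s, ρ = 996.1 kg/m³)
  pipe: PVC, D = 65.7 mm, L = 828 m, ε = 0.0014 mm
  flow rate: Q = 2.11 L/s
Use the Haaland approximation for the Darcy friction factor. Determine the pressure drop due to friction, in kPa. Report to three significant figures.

Δp ≈ 50.4 kPa

V = 4Q/(πD²) = 4·0.00211/(π·0.0657²) = 0.6224 m/s
Re = VD/ν = 0.6224·0.0657/8.15×10^-7 = 5.02×10^4 → turbulent
ε/D = 0.0014/65.7 = 2.13×10^-5
Haaland: f = 0.02075
h_f = f(L/D)V²/(2g) = 0.02075·(828/0.0657)·0.6224²/(2·9.81) = 5.163 m
Δp = ρg·h_f = 996.1·9.81·5.163 = 50.45 kPa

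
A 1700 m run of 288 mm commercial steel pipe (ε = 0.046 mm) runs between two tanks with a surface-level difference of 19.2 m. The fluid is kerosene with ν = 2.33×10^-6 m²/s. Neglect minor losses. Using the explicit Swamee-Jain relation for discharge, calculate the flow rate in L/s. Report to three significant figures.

Swamee-Jain (Type II): Q = -0.965·√(gD⁵h_f/L)·ln[ε/(3.7D) + √(3.17ν²L/(gD³h_f))]
√(gD⁵h_f/L) = √(9.81·0.288⁵·19.2/1700) = 0.01482
ε/(3.7D) = 4.32×10^-5; √(3.17ν²L/(gD³h_f)) = 8.06×10^-5
Q = -0.965·0.01482·ln(1.238×10^-4) = 0.1286 m³/s
Check: V = 1.97 m/s, Re = 2.44×10^5, f = 0.01640, h_f = 19.2 m ≈ 19.2 m ✓

Q ≈ 129 L/s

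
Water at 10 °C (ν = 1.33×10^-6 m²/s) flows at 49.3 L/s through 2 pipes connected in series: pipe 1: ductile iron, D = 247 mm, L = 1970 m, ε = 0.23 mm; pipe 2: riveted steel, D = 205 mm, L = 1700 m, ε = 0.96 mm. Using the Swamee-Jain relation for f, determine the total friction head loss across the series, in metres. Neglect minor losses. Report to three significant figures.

H ≈ 37.7 m

Pipe 1: V = 1.029 m/s, Re = 1.91×10^5, ε/D = 9.31×10^-4, f = 0.02098, h_1 = f(L/D)V²/2g = 9.027 m
Pipe 2: V = 1.494 m/s, Re = 2.30×10^5, ε/D = 0.00468, f = 0.03037, h_2 = f(L/D)V²/2g = 28.64 m
Series → Q common, losses add: H = Σh = 37.66 m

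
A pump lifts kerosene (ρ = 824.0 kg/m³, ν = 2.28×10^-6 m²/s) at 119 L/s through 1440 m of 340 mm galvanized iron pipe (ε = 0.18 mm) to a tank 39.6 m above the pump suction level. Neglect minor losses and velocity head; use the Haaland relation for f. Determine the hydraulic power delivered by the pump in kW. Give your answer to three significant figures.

V = 4Q/(πD²) = 1.311 m/s; Re = 1.95×10^5; ε/D = 5.29×10^-4; f = 0.01883
h_f = f(L/D)V²/2g = 6.982 m
Total head H = z + h_f = 39.6 + 6.982 = 46.58 m
P_hyd = ρgQH = 824.0·9.81·0.119·46.58 = 44.81 kW

P_hyd ≈ 44.8 kW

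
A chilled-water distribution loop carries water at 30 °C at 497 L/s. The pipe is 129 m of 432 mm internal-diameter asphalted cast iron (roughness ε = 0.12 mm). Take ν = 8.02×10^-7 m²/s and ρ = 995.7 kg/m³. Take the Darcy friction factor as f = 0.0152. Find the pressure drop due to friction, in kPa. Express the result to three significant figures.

Δp ≈ 26.0 kPa

V = 4Q/(πD²) = 4·0.497/(π·0.432²) = 3.391 m/s
h_f = f(L/D)V²/(2g) = 0.01520·(129/0.432)·3.391²/(2·9.81) = 2.660 m
Δp = ρg·h_f = 995.7·9.81·2.660 = 25.98 kPa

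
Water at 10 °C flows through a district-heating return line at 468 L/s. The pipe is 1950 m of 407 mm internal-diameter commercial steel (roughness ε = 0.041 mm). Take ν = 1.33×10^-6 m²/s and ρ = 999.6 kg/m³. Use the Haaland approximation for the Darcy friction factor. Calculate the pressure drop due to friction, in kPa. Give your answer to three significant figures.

Δp ≈ 410 kPa

V = 4Q/(πD²) = 4·0.468/(π·0.407²) = 3.597 m/s
Re = VD/ν = 3.597·0.407/1.33×10^-6 = 1.10×10^6 → turbulent
ε/D = 0.041/407 = 1.01×10^-4
Haaland: f = 0.01324
h_f = f(L/D)V²/(2g) = 0.01324·(1950/0.407)·3.597²/(2·9.81) = 41.83 m
Δp = ρg·h_f = 999.6·9.81·41.83 = 410.2 kPa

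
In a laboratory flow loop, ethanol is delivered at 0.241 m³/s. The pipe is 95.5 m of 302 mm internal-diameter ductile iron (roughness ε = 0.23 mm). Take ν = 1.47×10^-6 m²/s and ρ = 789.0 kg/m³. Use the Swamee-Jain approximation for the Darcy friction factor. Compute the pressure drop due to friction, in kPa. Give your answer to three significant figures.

V = 4Q/(πD²) = 4·0.241/(π·0.302²) = 3.364 m/s
Re = VD/ν = 3.364·0.302/1.47×10^-6 = 6.91×10^5 → turbulent
ε/D = 0.23/302 = 7.62×10^-4
Swamee-Jain: f = 0.01904
h_f = f(L/D)V²/(2g) = 0.01904·(95.5/0.302)·3.364²/(2·9.81) = 3.473 m
Δp = ρg·h_f = 789.0·9.81·3.473 = 26.88 kPa

Δp ≈ 26.9 kPa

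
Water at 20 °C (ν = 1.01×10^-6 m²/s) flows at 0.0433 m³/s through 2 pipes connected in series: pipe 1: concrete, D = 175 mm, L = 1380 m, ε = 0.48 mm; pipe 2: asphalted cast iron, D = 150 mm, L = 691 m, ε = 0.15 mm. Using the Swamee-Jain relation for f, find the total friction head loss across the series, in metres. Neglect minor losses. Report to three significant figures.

H ≈ 63.0 m

Pipe 1: V = 1.800 m/s, Re = 3.12×10^5, ε/D = 0.00274, f = 0.02613, h_1 = f(L/D)V²/2g = 34.03 m
Pipe 2: V = 2.450 m/s, Re = 3.64×10^5, ε/D = 0.00100, f = 0.02058, h_2 = f(L/D)V²/2g = 29.01 m
Series → Q common, losses add: H = Σh = 63.04 m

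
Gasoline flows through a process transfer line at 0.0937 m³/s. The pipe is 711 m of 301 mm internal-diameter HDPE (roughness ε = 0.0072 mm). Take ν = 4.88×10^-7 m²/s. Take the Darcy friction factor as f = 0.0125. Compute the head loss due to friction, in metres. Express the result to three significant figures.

V = 4Q/(πD²) = 4·0.0937/(π·0.301²) = 1.317 m/s
h_f = f(L/D)V²/(2g) = 0.01250·(711/0.301)·1.317²/(2·9.81) = 2.609 m

h_f ≈ 2.61 m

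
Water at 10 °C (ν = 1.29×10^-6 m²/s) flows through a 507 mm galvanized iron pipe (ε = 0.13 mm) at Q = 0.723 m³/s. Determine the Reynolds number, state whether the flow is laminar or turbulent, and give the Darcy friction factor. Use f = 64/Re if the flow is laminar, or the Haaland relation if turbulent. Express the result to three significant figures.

Re ≈ 1.41×10^6; turbulent; f ≈ 0.0150

V = 4Q/(πD²) = 3.581 m/s
Re = VD/ν = 3.581·0.507/1.29×10^-6 = 1.41×10^6
Re > 4000 → turbulent; ε/D = 2.56×10^-4
Haaland: f = 0.01500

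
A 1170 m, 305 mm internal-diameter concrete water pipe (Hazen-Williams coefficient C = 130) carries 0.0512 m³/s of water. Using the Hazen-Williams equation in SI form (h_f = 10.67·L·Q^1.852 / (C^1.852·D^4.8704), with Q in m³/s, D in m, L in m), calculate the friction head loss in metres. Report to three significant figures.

h_f = 10.67·1170·0.0512^1.852 / (130^1.852·0.305^4.8704) = 2.007 m

h_f ≈ 2.01 m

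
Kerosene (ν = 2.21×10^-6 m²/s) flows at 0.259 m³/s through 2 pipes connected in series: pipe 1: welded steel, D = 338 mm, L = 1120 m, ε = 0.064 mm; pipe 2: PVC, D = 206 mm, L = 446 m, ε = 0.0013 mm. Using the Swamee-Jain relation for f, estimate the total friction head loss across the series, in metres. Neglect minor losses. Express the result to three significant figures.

H ≈ 105 m

Pipe 1: V = 2.887 m/s, Re = 4.41×10^5, ε/D = 1.89×10^-4, f = 0.01559, h_1 = f(L/D)V²/2g = 21.93 m
Pipe 2: V = 7.771 m/s, Re = 7.24×10^5, ε/D = 6.31×10^-6, f = 0.01239, h_2 = f(L/D)V²/2g = 82.58 m
Series → Q common, losses add: H = Σh = 104.5 m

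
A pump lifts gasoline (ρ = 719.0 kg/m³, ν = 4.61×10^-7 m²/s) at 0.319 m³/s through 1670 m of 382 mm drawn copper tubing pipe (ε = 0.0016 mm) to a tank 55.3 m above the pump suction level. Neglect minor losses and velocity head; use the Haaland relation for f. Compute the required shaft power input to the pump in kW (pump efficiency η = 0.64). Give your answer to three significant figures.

V = 4Q/(πD²) = 2.783 m/s; Re = 2.31×10^6; ε/D = 4.19×10^-6; f = 0.01024
h_f = f(L/D)V²/2g = 17.68 m
Total head H = z + h_f = 55.3 + 17.68 = 72.98 m
P_hyd = ρgQH = 719.0·9.81·0.319·72.98 = 164.2 kW
P_shaft = P_hyd/η = 164.2/0.64 = 256.6 kW

P_shaft ≈ 257 kW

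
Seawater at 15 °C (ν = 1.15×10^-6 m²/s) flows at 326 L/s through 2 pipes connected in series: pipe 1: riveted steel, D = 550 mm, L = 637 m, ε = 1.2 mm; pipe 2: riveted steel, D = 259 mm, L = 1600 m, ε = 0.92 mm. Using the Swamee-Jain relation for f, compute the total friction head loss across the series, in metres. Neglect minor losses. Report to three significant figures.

Pipe 1: V = 1.372 m/s, Re = 6.56×10^5, ε/D = 0.00218, f = 0.02433, h_1 = f(L/D)V²/2g = 2.704 m
Pipe 2: V = 6.188 m/s, Re = 1.39×10^6, ε/D = 0.00355, f = 0.02759, h_2 = f(L/D)V²/2g = 332.6 m
Series → Q common, losses add: H = Σh = 335.3 m

H ≈ 335 m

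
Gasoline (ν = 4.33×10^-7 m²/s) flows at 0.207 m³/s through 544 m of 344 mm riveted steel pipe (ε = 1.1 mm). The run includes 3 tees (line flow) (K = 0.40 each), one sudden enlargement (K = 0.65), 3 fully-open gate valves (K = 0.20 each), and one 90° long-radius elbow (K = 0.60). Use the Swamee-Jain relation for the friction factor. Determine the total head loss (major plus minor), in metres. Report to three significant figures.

V = 4Q/(πD²) = 2.227 m/s; V²/2g = 0.2528 m
Re = 1.77×10^6, ε/D = 0.00320 → f = 0.02676 (Swamee-Jain)
Major: h_f = f(L/D)·V²/2g = 0.02676·1581·0.2528 = 10.70 m
Minor: ΣK = 3.05; h_m = ΣK·V²/2g = 0.7711 m
Total H_L = 10.70 + 0.7711 = 11.47 m

H_L ≈ 11.5 m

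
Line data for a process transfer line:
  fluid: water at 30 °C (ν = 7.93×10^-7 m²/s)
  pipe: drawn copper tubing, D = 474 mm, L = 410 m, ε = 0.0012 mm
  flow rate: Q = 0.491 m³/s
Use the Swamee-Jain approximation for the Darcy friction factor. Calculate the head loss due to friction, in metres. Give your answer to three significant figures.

h_f ≈ 3.67 m

V = 4Q/(πD²) = 4·0.491/(π·0.474²) = 2.782 m/s
Re = VD/ν = 2.782·0.474/7.93×10^-7 = 1.66×10^6 → turbulent
ε/D = 0.0012/474 = 2.53×10^-6
Swamee-Jain: f = 0.01076
h_f = f(L/D)V²/(2g) = 0.01076·(410/0.474)·2.782²/(2·9.81) = 3.673 m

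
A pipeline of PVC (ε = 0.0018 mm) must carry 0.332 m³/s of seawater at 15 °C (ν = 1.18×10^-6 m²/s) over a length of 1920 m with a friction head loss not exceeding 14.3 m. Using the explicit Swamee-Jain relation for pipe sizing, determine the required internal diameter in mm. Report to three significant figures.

D ≈ 435 mm

Swamee-Jain (Type III): D = 0.66·[ε^1.25·(LQ²/(gh_f))^4.75 + ν·Q^9.4·(L/(gh_f))^5.2]^0.04
LQ²/(gh_f) = 1.509; L/(gh_f) = 13.69
Term 1 = ε^1.25·(…)^4.75 = 4.65×10^-7; Term 2 = ν·Q^9.4·(…)^5.2 = 3.02×10^-5
D = 0.66·(4.65×10^-7 + 3.02×10^-5)^0.04 = 0.4355 m = 435 mm
Check: V = 2.23 m/s, Re = 8.23×10^5, f = 0.01209, h_f = 13.5 m ≈ 14.3 m ✓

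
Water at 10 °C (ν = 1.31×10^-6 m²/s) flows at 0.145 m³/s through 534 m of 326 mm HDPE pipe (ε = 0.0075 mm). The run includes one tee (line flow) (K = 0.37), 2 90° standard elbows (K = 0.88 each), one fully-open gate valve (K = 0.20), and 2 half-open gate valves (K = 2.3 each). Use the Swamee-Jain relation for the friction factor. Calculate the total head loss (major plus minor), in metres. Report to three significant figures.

V = 4Q/(πD²) = 1.737 m/s; V²/2g = 0.1538 m
Re = 4.32×10^5, ε/D = 2.30×10^-5 → f = 0.01377 (Swamee-Jain)
Major: h_f = f(L/D)·V²/2g = 0.01377·1638·0.1538 = 3.469 m
Minor: ΣK = 6.93; h_m = ΣK·V²/2g = 1.066 m
Total H_L = 3.469 + 1.066 = 4.535 m

H_L ≈ 4.54 m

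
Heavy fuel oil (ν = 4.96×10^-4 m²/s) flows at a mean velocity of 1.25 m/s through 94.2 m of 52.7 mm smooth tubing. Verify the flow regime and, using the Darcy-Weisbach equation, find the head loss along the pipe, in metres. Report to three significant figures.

Re = VD/ν = 1.25·0.05270/4.96×10^-4 = 133 → laminar (Re < 2300)
f = 64/Re = 0.4819
h_f = f(L/D)V²/(2g) = 0.4819·(94.2/0.05270)·1.25²/(2·9.81) = 68.60 m

h_f ≈ 68.6 m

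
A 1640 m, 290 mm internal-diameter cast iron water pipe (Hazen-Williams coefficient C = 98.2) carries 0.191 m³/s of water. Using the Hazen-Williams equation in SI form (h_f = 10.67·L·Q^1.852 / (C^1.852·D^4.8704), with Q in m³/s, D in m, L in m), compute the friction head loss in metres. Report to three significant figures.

h_f = 10.67·1640·0.191^1.852 / (98.2^1.852·0.290^4.8704) = 69.25 m

h_f ≈ 69.3 m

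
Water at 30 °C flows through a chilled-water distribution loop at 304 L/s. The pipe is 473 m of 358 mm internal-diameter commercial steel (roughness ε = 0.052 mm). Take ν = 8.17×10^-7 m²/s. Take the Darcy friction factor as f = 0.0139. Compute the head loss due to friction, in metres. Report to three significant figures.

h_f ≈ 8.54 m

V = 4Q/(πD²) = 4·0.304/(π·0.358²) = 3.020 m/s
h_f = f(L/D)V²/(2g) = 0.01390·(473/0.358)·3.020²/(2·9.81) = 8.537 m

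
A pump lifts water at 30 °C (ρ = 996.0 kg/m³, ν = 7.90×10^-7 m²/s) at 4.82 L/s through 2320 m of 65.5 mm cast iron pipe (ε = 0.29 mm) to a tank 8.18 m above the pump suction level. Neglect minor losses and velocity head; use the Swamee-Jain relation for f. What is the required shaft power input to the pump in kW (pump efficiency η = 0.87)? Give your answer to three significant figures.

P_shaft ≈ 6.52 kW

V = 4Q/(πD²) = 1.430 m/s; Re = 1.19×10^5; ε/D = 0.00443; f = 0.03037
h_f = f(L/D)V²/2g = 112.2 m
Total head H = z + h_f = 8.18 + 112.2 = 120.4 m
P_hyd = ρgQH = 996.0·9.81·0.00482·120.4 = 5.669 kW
P_shaft = P_hyd/η = 5.669/0.87 = 6.517 kW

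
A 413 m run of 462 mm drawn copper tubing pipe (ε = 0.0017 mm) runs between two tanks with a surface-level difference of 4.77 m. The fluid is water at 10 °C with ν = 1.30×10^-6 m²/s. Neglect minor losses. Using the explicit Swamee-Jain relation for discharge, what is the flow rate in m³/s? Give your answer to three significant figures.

Q ≈ 0.504 m³/s

Swamee-Jain (Type II): Q = -0.965·√(gD⁵h_f/L)·ln[ε/(3.7D) + √(3.17ν²L/(gD³h_f))]
√(gD⁵h_f/L) = √(9.81·0.462⁵·4.77/413) = 0.04883
ε/(3.7D) = 9.95×10^-7; √(3.17ν²L/(gD³h_f)) = 2.19×10^-5
Q = -0.965·0.04883·ln(2.289×10^-5) = 0.5035 m³/s
Check: V = 3.00 m/s, Re = 1.07×10^6, f = 0.01158, h_f = 4.76 m ≈ 4.77 m ✓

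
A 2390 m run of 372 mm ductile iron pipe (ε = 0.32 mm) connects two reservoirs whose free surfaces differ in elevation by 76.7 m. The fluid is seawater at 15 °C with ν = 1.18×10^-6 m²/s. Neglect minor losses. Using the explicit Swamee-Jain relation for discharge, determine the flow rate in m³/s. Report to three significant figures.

Swamee-Jain (Type II): Q = -0.965·√(gD⁵h_f/L)·ln[ε/(3.7D) + √(3.17ν²L/(gD³h_f))]
√(gD⁵h_f/L) = √(9.81·0.372⁵·76.7/2390) = 0.04736
ε/(3.7D) = 2.32×10^-4; √(3.17ν²L/(gD³h_f)) = 1.65×10^-5
Q = -0.965·0.04736·ln(2.490×10^-4) = 0.3792 m³/s
Check: V = 3.49 m/s, Re = 1.10×10^6, f = 0.01933, h_f = 77.1 m ≈ 76.7 m ✓

Q ≈ 0.379 m³/s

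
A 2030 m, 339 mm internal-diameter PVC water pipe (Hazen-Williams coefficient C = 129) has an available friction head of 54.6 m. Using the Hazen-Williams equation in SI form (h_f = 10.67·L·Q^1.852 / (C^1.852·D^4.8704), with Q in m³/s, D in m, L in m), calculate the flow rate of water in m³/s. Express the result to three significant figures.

Q ≈ 0.297 m³/s

Rearranging: Q = [h_f·C^1.852·D^4.8704 / (10.67·L)]^(1/1.852)
Q = [54.6·129^1.852·0.339^4.8704 / (10.67·2030)]^0.540 = 0.2965 m³/s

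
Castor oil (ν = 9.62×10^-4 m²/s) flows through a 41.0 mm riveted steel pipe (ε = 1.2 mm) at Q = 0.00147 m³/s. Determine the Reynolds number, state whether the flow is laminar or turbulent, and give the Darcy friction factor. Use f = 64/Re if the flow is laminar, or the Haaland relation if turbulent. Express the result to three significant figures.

Re ≈ 47.5; laminar; f = 64/Re ≈ 1.35

V = 4Q/(πD²) = 1.113 m/s
Re = VD/ν = 1.113·0.0410/9.62×10^-4 = 47.5
Re < 2300 → laminar → f = 64/Re = 1.349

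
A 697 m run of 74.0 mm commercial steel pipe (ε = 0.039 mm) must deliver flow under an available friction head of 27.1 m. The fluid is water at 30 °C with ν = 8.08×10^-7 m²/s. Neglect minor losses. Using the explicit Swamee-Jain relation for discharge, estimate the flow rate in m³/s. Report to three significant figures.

Q ≈ 0.00733 m³/s

Swamee-Jain (Type II): Q = -0.965·√(gD⁵h_f/L)·ln[ε/(3.7D) + √(3.17ν²L/(gD³h_f))]
√(gD⁵h_f/L) = √(9.81·0.0740⁵·27.1/697) = 9.200×10^-4
ε/(3.7D) = 1.42×10^-4; √(3.17ν²L/(gD³h_f)) = 1.16×10^-4
Q = -0.965·9.200×10^-4·ln(2.582×10^-4) = 0.007335 m³/s
Check: V = 1.71 m/s, Re = 1.56×10^5, f = 0.01952, h_f = 27.3 m ≈ 27.1 m ✓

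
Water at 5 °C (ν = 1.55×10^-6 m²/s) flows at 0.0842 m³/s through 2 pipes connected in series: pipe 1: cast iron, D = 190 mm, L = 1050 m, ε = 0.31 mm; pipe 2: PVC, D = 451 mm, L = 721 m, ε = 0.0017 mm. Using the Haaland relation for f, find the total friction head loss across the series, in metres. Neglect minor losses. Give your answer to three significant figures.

Pipe 1: V = 2.970 m/s, Re = 3.64×10^5, ε/D = 0.00163, f = 0.02275, h_1 = f(L/D)V²/2g = 56.52 m
Pipe 2: V = 0.5271 m/s, Re = 1.53×10^5, ε/D = 3.77×10^-6, f = 0.01635, h_2 = f(L/D)V²/2g = 0.3701 m
Series → Q common, losses add: H = Σh = 56.89 m

H ≈ 56.9 m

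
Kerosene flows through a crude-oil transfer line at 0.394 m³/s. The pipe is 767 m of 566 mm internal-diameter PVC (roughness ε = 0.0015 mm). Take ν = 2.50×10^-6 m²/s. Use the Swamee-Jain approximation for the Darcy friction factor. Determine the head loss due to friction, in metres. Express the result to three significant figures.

h_f ≈ 2.37 m

V = 4Q/(πD²) = 4·0.394/(π·0.566²) = 1.566 m/s
Re = VD/ν = 1.566·0.566/2.50×10^-6 = 3.55×10^5 → turbulent
ε/D = 0.0015/566 = 2.65×10^-6
Swamee-Jain: f = 0.01397
h_f = f(L/D)V²/(2g) = 0.01397·(767/0.566)·1.566²/(2·9.81) = 2.366 m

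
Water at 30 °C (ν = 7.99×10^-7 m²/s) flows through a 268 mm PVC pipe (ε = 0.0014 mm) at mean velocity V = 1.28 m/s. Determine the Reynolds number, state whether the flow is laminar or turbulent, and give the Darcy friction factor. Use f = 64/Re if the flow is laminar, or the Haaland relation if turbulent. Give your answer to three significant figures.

Re ≈ 4.29×10^5; turbulent; f ≈ 0.0135

Re = VD/ν = 1.280·0.268/7.99×10^-7 = 4.29×10^5
Re > 4000 → turbulent; ε/D = 5.22×10^-6
Haaland: f = 0.01348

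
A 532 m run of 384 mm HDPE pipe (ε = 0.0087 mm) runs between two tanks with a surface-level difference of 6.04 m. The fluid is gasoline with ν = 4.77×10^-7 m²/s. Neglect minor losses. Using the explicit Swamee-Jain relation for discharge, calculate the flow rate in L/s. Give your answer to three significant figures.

Q ≈ 323 L/s

Swamee-Jain (Type II): Q = -0.965·√(gD⁵h_f/L)·ln[ε/(3.7D) + √(3.17ν²L/(gD³h_f))]
√(gD⁵h_f/L) = √(9.81·0.384⁵·6.04/532) = 0.03049
ε/(3.7D) = 6.12×10^-6; √(3.17ν²L/(gD³h_f)) = 1.07×10^-5
Q = -0.965·0.03049·ln(1.682×10^-5) = 0.3235 m³/s
Check: V = 2.79 m/s, Re = 2.25×10^6, f = 0.01101, h_f = 6.06 m ≈ 6.04 m ✓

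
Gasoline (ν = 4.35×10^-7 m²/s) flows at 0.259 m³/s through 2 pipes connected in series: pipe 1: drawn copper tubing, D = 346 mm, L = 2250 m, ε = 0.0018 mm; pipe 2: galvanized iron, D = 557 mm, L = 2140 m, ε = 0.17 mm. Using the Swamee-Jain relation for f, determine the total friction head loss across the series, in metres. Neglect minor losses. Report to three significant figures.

Pipe 1: V = 2.755 m/s, Re = 2.19×10^6, ε/D = 5.20×10^-6, f = 0.01043, h_1 = f(L/D)V²/2g = 26.22 m
Pipe 2: V = 1.063 m/s, Re = 1.36×10^6, ε/D = 3.05×10^-4, f = 0.01562, h_2 = f(L/D)V²/2g = 3.455 m
Series → Q common, losses add: H = Σh = 29.68 m

H ≈ 29.7 m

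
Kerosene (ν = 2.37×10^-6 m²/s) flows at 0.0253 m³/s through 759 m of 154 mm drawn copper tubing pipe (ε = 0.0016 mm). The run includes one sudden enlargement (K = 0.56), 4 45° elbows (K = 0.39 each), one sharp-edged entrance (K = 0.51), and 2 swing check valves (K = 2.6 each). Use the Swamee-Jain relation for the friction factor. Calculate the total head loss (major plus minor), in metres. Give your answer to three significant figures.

H_L ≈ 9.26 m

V = 4Q/(πD²) = 1.358 m/s; V²/2g = 0.09403 m
Re = 8.83×10^4, ε/D = 1.04×10^-5 → f = 0.01840 (Swamee-Jain)
Major: h_f = f(L/D)·V²/2g = 0.01840·4929·0.09403 = 8.526 m
Minor: ΣK = 7.83; h_m = ΣK·V²/2g = 0.7363 m
Total H_L = 8.526 + 0.7363 = 9.262 m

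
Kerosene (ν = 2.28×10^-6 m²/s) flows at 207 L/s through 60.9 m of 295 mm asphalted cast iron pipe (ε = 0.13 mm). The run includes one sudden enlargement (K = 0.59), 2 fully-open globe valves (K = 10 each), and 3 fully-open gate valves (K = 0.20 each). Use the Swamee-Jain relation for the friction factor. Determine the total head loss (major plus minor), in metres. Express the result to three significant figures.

V = 4Q/(πD²) = 3.029 m/s; V²/2g = 0.4675 m
Re = 3.92×10^5, ε/D = 4.41×10^-4 → f = 0.01765 (Swamee-Jain)
Major: h_f = f(L/D)·V²/2g = 0.01765·206.4·0.4675 = 1.703 m
Minor: ΣK = 21.2; h_m = ΣK·V²/2g = 9.906 m
Total H_L = 1.703 + 9.906 = 11.61 m

H_L ≈ 11.6 m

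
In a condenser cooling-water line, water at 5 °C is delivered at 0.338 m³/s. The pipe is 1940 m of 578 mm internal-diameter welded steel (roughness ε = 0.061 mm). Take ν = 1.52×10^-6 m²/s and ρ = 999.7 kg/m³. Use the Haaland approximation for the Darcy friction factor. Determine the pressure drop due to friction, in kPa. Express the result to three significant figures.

V = 4Q/(πD²) = 4·0.338/(π·0.578²) = 1.288 m/s
Re = VD/ν = 1.288·0.578/1.52×10^-6 = 4.90×10^5 → turbulent
ε/D = 0.061/578 = 1.06×10^-4
Haaland: f = 0.01436
h_f = f(L/D)V²/(2g) = 0.01436·(1940/0.578)·1.288²/(2·9.81) = 4.076 m
Δp = ρg·h_f = 999.7·9.81·4.076 = 39.97 kPa

Δp ≈ 40.0 kPa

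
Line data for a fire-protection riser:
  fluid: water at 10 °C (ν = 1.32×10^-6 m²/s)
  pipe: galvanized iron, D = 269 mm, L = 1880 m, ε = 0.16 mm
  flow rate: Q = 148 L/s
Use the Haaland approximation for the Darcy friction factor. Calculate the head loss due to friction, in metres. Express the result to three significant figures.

V = 4Q/(πD²) = 4·0.148/(π·0.269²) = 2.604 m/s
Re = VD/ν = 2.604·0.269/1.32×10^-6 = 5.31×10^5 → turbulent
ε/D = 0.16/269 = 5.95×10^-4
Haaland: f = 0.01811
h_f = f(L/D)V²/(2g) = 0.01811·(1880/0.269)·2.604²/(2·9.81) = 43.76 m

h_f ≈ 43.8 m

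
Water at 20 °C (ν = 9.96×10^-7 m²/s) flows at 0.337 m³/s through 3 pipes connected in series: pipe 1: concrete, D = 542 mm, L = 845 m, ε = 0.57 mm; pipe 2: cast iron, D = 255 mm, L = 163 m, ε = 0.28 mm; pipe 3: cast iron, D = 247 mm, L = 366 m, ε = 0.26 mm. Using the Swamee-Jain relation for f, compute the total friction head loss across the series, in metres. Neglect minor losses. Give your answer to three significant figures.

H ≈ 107 m

Pipe 1: V = 1.461 m/s, Re = 7.95×10^5, ε/D = 0.00105, f = 0.02035, h_1 = f(L/D)V²/2g = 3.449 m
Pipe 2: V = 6.599 m/s, Re = 1.69×10^6, ε/D = 0.00110, f = 0.02032, h_2 = f(L/D)V²/2g = 28.83 m
Pipe 3: V = 7.033 m/s, Re = 1.74×10^6, ε/D = 0.00105, f = 0.02012, h_3 = f(L/D)V²/2g = 75.15 m
Series → Q common, losses add: H = Σh = 107.4 m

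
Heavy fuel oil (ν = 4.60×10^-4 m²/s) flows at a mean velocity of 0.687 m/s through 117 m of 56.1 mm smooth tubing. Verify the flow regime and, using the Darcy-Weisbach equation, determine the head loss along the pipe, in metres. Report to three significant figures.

h_f ≈ 38.3 m

Re = VD/ν = 0.687·0.05610/4.60×10^-4 = 83.8 → laminar (Re < 2300)
f = 64/Re = 0.7639
h_f = f(L/D)V²/(2g) = 0.7639·(117/0.05610)·0.687²/(2·9.81) = 38.32 m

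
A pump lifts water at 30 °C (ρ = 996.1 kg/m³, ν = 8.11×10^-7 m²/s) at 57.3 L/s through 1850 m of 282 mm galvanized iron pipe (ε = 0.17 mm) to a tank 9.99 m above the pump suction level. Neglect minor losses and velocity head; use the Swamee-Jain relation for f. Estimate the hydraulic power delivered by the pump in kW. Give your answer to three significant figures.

P_hyd ≈ 8.56 kW

V = 4Q/(πD²) = 0.9174 m/s; Re = 3.19×10^5; ε/D = 6.03×10^-4; f = 0.01882
h_f = f(L/D)V²/2g = 5.297 m
Total head H = z + h_f = 9.99 + 5.297 = 15.29 m
P_hyd = ρgQH = 996.1·9.81·0.0573·15.29 = 8.560 kW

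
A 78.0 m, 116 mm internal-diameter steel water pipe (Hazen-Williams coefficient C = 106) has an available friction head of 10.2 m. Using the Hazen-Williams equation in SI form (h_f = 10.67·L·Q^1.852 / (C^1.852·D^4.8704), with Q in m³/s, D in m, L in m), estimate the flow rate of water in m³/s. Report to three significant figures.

Rearranging: Q = [h_f·C^1.852·D^4.8704 / (10.67·L)]^(1/1.852)
Q = [10.2·106^1.852·0.116^4.8704 / (10.67·78.0)]^0.540 = 0.03410 m³/s

Q ≈ 0.0341 m³/s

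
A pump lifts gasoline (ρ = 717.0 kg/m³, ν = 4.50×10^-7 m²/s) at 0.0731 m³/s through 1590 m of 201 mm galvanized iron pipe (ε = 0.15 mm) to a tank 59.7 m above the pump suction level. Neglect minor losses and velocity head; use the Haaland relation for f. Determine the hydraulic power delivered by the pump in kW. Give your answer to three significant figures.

V = 4Q/(πD²) = 2.304 m/s; Re = 1.03×10^6; ε/D = 7.46×10^-4; f = 0.01866
h_f = f(L/D)V²/2g = 39.94 m
Total head H = z + h_f = 59.7 + 39.94 = 99.64 m
P_hyd = ρgQH = 717.0·9.81·0.0731·99.64 = 51.23 kW

P_hyd ≈ 51.2 kW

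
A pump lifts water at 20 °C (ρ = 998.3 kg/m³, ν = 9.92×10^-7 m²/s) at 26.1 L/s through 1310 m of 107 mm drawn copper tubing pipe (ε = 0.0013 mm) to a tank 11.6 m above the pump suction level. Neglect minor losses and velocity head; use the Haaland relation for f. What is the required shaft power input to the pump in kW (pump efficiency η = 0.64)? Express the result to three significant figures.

P_shaft ≈ 34.7 kW

V = 4Q/(πD²) = 2.903 m/s; Re = 3.13×10^5; ε/D = 1.21×10^-5; f = 0.01433
h_f = f(L/D)V²/2g = 75.33 m
Total head H = z + h_f = 11.6 + 75.33 = 86.93 m
P_hyd = ρgQH = 998.3·9.81·0.0261·86.93 = 22.22 kW
P_shaft = P_hyd/η = 22.22/0.64 = 34.72 kW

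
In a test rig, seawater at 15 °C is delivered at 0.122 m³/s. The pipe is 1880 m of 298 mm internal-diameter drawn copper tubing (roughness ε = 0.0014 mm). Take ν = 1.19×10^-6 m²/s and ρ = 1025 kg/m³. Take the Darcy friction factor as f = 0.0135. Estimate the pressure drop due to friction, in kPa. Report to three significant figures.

Δp ≈ 134 kPa

V = 4Q/(πD²) = 4·0.122/(π·0.298²) = 1.749 m/s
h_f = f(L/D)V²/(2g) = 0.01350·(1880/0.298)·1.749²/(2·9.81) = 13.28 m
Δp = ρg·h_f = 1025·9.81·13.28 = 133.6 kPa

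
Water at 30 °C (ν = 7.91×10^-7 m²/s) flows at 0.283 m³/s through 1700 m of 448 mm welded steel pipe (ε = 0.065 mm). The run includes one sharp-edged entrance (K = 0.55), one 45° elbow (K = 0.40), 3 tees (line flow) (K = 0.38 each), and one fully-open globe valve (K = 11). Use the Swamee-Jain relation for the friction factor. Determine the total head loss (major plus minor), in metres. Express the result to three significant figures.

H_L ≈ 10.9 m

V = 4Q/(πD²) = 1.795 m/s; V²/2g = 0.1643 m
Re = 1.02×10^6, ε/D = 1.45×10^-4 → f = 0.01411 (Swamee-Jain)
Major: h_f = f(L/D)·V²/2g = 0.01411·3795·0.1643 = 8.795 m
Minor: ΣK = 13.1; h_m = ΣK·V²/2g = 2.150 m
Total H_L = 8.795 + 2.150 = 10.95 m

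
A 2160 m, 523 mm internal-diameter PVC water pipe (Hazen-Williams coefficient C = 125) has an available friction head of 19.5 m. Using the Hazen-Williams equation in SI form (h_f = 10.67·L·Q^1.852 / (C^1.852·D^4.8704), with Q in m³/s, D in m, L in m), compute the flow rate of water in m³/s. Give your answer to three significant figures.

Rearranging: Q = [h_f·C^1.852·D^4.8704 / (10.67·L)]^(1/1.852)
Q = [19.5·125^1.852·0.523^4.8704 / (10.67·2160)]^0.540 = 0.4984 m³/s

Q ≈ 0.498 m³/s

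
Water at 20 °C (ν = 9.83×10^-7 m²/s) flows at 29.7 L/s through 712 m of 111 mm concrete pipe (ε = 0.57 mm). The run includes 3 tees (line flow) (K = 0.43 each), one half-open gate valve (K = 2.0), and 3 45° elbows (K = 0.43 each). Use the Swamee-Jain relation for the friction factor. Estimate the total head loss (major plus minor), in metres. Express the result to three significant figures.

V = 4Q/(πD²) = 3.069 m/s; V²/2g = 0.4801 m
Re = 3.47×10^5, ε/D = 0.00514 → f = 0.03101 (Swamee-Jain)
Major: h_f = f(L/D)·V²/2g = 0.03101·6414·0.4801 = 95.49 m
Minor: ΣK = 4.58; h_m = ΣK·V²/2g = 2.199 m
Total H_L = 95.49 + 2.199 = 97.69 m

H_L ≈ 97.7 m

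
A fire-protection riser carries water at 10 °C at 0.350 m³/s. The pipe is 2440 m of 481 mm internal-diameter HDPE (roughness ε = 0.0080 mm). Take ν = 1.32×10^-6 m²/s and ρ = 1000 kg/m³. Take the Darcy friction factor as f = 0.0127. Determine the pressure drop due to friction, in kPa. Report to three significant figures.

Δp ≈ 120 kPa

V = 4Q/(πD²) = 4·0.350/(π·0.481²) = 1.926 m/s
h_f = f(L/D)V²/(2g) = 0.01270·(2440/0.481)·1.926²/(2·9.81) = 12.18 m
Δp = ρg·h_f = 1000·9.81·12.18 = 119.5 kPa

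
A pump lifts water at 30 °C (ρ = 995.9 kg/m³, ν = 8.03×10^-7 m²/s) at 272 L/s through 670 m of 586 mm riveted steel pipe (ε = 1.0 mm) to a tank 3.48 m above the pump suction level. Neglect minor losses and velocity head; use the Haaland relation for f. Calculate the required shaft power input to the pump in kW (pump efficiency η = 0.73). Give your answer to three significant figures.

P_shaft ≈ 17.6 kW

V = 4Q/(πD²) = 1.009 m/s; Re = 7.36×10^5; ε/D = 0.00171; f = 0.02275
h_f = f(L/D)V²/2g = 1.349 m
Total head H = z + h_f = 3.48 + 1.349 = 4.829 m
P_hyd = ρgQH = 995.9·9.81·0.272·4.829 = 12.83 kW
P_shaft = P_hyd/η = 12.83/0.73 = 17.58 kW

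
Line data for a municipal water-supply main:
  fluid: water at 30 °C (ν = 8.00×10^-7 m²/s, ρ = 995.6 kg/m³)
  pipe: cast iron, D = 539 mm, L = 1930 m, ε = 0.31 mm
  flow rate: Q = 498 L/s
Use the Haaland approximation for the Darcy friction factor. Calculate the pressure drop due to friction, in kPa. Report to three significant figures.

V = 4Q/(πD²) = 4·0.498/(π·0.539²) = 2.183 m/s
Re = VD/ν = 2.183·0.539/8.00×10^-7 = 1.47×10^6 → turbulent
ε/D = 0.31/539 = 5.75×10^-4
Haaland: f = 0.01754
h_f = f(L/D)V²/(2g) = 0.01754·(1930/0.539)·2.183²/(2·9.81) = 15.25 m
Δp = ρg·h_f = 995.6·9.81·15.25 = 149.0 kPa

Δp ≈ 149 kPa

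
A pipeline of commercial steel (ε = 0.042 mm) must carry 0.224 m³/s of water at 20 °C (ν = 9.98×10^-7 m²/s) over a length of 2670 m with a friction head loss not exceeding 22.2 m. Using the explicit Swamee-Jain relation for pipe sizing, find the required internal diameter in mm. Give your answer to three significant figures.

D ≈ 374 mm

Swamee-Jain (Type III): D = 0.66·[ε^1.25·(LQ²/(gh_f))^4.75 + ν·Q^9.4·(L/(gh_f))^5.2]^0.04
LQ²/(gh_f) = 0.6152; L/(gh_f) = 12.26
Term 1 = ε^1.25·(…)^4.75 = 3.36×10^-7; Term 2 = ν·Q^9.4·(…)^5.2 = 3.56×10^-7
D = 0.66·(3.36×10^-7 + 3.56×10^-7)^0.04 = 0.3742 m = 374 mm
Check: V = 2.04 m/s, Re = 7.64×10^5, f = 0.01400, h_f = 21.1 m ≈ 22.2 m ✓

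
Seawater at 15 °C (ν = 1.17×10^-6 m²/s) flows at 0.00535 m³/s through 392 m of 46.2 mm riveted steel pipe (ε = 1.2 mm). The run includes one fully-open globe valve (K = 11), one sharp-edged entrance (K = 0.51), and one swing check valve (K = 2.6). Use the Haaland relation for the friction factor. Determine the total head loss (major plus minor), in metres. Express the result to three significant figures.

H_L ≈ 246 m

V = 4Q/(πD²) = 3.191 m/s; V²/2g = 0.5191 m
Re = 1.26×10^5, ε/D = 0.0260 → f = 0.05427 (Haaland)
Major: h_f = f(L/D)·V²/2g = 0.05427·8485·0.5191 = 239.0 m
Minor: ΣK = 14.1; h_m = ΣK·V²/2g = 7.325 m
Total H_L = 239.0 + 7.325 = 246.4 m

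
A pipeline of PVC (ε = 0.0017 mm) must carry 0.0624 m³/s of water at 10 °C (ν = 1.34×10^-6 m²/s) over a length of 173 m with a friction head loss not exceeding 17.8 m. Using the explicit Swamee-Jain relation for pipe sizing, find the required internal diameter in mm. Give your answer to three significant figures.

Swamee-Jain (Type III): D = 0.66·[ε^1.25·(LQ²/(gh_f))^4.75 + ν·Q^9.4·(L/(gh_f))^5.2]^0.04
LQ²/(gh_f) = 0.003858; L/(gh_f) = 0.9907
Term 1 = ε^1.25·(…)^4.75 = 2.10×10^-19; Term 2 = ν·Q^9.4·(…)^5.2 = 6.04×10^-18
D = 0.66·(2.10×10^-19 + 6.04×10^-18)^0.04 = 0.1353 m = 135 mm
Check: V = 4.34 m/s, Re = 4.38×10^5, f = 0.01359, h_f = 16.7 m ≈ 17.8 m ✓

D ≈ 135 mm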